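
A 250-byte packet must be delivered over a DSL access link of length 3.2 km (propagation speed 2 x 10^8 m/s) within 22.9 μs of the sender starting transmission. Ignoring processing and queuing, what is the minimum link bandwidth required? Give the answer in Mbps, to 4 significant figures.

L = 2000 bits.
Propagation delay = 3200 / 200000000 = 16 μs.
Transmission budget = 22.9 − 16 = 6.9 μs.
R ≥ L / t_tx = 2000 bits / 6.9e-06 s = 289.9 Mbps.

289.9 Mbps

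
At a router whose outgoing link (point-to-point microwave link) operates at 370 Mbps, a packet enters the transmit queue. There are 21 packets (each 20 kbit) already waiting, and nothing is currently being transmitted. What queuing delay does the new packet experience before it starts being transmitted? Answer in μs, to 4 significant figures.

1135 μs

Each queued packet: L/R = 20000/370000000 = 54.0541 μs.
21 queued → 1135.14 μs.
Queuing delay = 1135 μs.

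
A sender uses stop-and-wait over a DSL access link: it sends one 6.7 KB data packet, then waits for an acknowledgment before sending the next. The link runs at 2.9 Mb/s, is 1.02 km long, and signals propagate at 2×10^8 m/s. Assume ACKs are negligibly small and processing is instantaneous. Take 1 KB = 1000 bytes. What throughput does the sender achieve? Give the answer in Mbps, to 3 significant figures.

2.90 Mbps

t_tx = L/R = 53600/2900000 = 0.0184828 s.
t_prop = 1020/200000000 = 5.1e-06 s; RTT = 1.02e-05 s.
Cycle = t_tx + RTT = 0.018493 s.
Throughput = L / cycle = 53600 / 0.018493 = 2.90 Mbps.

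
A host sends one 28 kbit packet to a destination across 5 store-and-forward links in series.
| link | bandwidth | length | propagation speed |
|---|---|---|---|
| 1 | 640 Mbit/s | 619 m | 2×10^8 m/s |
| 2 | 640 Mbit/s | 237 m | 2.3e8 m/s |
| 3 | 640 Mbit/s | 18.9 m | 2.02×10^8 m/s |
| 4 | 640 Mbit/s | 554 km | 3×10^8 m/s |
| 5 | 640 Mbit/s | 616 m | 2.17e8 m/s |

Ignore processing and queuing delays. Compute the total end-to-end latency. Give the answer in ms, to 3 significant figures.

L = 28000 bits.
Transmission delay per hop = L/R = 28000/640000000 = 0.04375 ms; 5 hops → 0.21875 ms.
Propagation delays (d/s per hop): 0.003095, 0.00103043, 9.35644e-05, 1.84667, 0.00283871 ms; sum = 1.85372 ms.
End-to-end = 2.07 ms.

2.07 ms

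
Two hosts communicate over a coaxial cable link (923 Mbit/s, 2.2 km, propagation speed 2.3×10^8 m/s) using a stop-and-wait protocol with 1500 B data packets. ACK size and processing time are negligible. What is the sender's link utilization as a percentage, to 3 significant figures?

40.5 %

t_tx = L/R = 12000/923000000 = 1.30011e-05 s.
t_prop = 2200/2.3e+08 = 9.56522e-06 s; RTT = 1.91304e-05 s.
Cycle = t_tx + RTT = 3.21315e-05 s.
Utilization = t_tx / cycle = 1.30011e-05/3.21315e-05 = 40.5 %.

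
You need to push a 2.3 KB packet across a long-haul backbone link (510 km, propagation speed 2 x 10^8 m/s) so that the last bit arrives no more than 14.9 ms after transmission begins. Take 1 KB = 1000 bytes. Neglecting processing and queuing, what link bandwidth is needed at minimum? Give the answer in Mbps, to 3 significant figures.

L = 18400 bits.
Propagation delay = 510000 / 200000000 = 2.55 ms.
Transmission budget = 14.9 − 2.55 = 12.35 ms.
R ≥ L / t_tx = 18400 bits / 0.01235 s = 1.49 Mbps.

1.49 Mbps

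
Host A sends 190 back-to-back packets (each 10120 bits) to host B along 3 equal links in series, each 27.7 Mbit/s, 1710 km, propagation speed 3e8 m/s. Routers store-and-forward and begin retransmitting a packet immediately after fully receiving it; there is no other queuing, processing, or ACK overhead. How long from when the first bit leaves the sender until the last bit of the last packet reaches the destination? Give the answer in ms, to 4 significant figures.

Per-hop transmission t_tx = L/R = 10120/27700000 = 0.365343 ms.
Per-hop propagation t_prop = 1710000/300000000 = 5.7 ms.
Pipeline fill: first packet needs 3·t_tx to clear all hops; remaining 189 packets each add one t_tx.
Total = (3+190-1)·t_tx + 3·t_prop = 192·0.365343 + 3·5.7 = 87.25 ms.

87.25 ms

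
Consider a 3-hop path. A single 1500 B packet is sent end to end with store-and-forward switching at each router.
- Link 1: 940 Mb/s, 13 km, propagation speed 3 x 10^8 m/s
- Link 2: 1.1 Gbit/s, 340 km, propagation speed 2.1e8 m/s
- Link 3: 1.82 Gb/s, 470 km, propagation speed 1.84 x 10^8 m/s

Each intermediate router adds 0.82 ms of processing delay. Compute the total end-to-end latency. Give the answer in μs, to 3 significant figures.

L = 1500 × 8 = 12000 bits.
Transmission delays (L/R per hop): 12.766, 10.9091, 6.59341 μs; sum = 30.2685 μs.
Propagation delays (d/s per hop): 43.3333, 1619.05, 2554.35 μs; sum = 4216.73 μs.
Processing at 2 router(s): 2 × 0.82 ms = 1640 μs.
End-to-end = 5890 μs.

5890 μs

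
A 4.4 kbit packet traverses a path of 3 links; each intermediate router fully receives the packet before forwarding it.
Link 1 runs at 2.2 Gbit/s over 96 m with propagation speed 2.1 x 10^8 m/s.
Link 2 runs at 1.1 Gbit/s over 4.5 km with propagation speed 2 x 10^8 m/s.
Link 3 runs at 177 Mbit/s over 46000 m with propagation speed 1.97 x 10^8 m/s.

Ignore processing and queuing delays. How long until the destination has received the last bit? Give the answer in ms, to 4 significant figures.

0.2873 ms

L = 4400 bits.
Transmission delays (L/R per hop): 0.002, 0.004, 0.0248588 ms; sum = 0.0308588 ms.
Propagation delays (d/s per hop): 0.000457143, 0.0225, 0.233503 ms; sum = 0.25646 ms.
End-to-end = 0.2873 ms.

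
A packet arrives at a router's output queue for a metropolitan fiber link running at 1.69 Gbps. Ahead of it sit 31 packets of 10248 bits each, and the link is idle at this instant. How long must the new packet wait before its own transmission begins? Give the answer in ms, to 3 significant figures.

Each queued packet: L/R = 10248/1690000000 = 0.00606391 ms.
31 queued → 0.187981 ms.
Queuing delay = 0.188 ms.

0.188 ms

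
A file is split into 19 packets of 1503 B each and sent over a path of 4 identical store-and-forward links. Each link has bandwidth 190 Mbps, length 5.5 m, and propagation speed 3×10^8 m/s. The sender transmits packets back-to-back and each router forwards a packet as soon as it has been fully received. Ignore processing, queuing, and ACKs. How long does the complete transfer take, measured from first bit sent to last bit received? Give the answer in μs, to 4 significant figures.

Per-hop transmission t_tx = L/R = 12024/190000000 = 63.2842 μs.
Per-hop propagation t_prop = 5.5/300000000 = 0.0183333 μs.
Pipeline fill: first packet needs 4·t_tx to clear all hops; remaining 18 packets each add one t_tx.
Total = (4+19-1)·t_tx + 4·t_prop = 22·63.2842 + 4·0.0183333 = 1392 μs.

1392 μs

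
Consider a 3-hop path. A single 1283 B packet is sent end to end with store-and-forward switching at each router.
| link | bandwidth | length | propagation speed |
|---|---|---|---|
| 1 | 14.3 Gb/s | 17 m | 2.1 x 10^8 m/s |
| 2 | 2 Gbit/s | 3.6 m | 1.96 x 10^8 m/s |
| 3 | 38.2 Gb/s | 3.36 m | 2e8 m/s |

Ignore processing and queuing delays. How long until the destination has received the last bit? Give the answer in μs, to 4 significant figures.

L = 1283 × 8 = 10264 bits.
Transmission delays (L/R per hop): 0.717762, 5.132, 0.268691 μs; sum = 6.11845 μs.
Propagation delays (d/s per hop): 0.0809524, 0.0183673, 0.0168 μs; sum = 0.11612 μs.
End-to-end = 6.235 μs.

6.235 μs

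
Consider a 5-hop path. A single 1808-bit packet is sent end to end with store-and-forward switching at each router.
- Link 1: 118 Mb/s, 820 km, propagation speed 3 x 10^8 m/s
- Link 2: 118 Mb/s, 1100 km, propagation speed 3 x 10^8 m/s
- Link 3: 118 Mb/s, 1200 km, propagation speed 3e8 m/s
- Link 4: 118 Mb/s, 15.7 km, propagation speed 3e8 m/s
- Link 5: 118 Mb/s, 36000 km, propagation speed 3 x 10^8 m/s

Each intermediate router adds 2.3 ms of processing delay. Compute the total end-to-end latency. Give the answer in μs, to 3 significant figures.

Transmission delay per hop = L/R = 1808/118000000 = 15.322 μs; 5 hops → 76.6102 μs.
Propagation delays (d/s per hop): 2733.33, 3666.67, 4000, 52.3333, 120000 μs; sum = 130452 μs.
Processing at 4 router(s): 4 × 2.3 ms = 9200 μs.
End-to-end = 140000 μs.

140000 μs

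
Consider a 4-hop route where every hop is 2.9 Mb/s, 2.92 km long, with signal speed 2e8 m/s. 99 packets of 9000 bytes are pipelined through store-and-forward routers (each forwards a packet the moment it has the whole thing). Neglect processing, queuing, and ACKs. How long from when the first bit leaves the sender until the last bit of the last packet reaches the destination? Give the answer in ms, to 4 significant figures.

2532 ms

Per-hop transmission t_tx = L/R = 72000/2900000 = 24.8276 ms.
Per-hop propagation t_prop = 2920/200000000 = 0.0146 ms.
Pipeline fill: first packet needs 4·t_tx to clear all hops; remaining 98 packets each add one t_tx.
Total = (4+99-1)·t_tx + 4·t_prop = 102·24.8276 + 4·0.0146 = 2532 ms.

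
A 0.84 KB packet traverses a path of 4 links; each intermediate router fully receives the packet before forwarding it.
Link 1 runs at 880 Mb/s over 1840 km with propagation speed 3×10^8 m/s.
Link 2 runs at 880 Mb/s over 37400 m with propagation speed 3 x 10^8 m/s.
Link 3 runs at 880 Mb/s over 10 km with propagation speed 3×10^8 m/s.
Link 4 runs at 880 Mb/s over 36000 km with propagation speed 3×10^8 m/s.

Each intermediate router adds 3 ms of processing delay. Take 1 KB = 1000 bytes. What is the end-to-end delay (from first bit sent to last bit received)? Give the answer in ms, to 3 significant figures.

L = 6720 bits.
Transmission delay per hop = L/R = 6720/880000000 = 0.00763636 ms; 4 hops → 0.0305455 ms.
Propagation delays (d/s per hop): 6.13333, 0.124667, 0.0333333, 120 ms; sum = 126.291 ms.
Processing at 3 router(s): 3 × 3 ms = 9 ms.
End-to-end = 135 ms.

135 ms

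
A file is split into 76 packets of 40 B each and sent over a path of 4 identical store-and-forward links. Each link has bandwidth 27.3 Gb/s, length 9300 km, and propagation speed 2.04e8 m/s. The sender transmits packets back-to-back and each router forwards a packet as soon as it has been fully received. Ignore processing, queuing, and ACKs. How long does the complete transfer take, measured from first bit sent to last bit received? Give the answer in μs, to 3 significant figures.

182000 μs

Per-hop transmission t_tx = L/R = 320/27300000000 = 0.0117216 μs.
Per-hop propagation t_prop = 9300000/204000000 = 45588.2 μs.
Pipeline fill: first packet needs 4·t_tx to clear all hops; remaining 75 packets each add one t_tx.
Total = (4+76-1)·t_tx + 4·t_prop = 79·0.0117216 + 4·45588.2 = 182000 μs.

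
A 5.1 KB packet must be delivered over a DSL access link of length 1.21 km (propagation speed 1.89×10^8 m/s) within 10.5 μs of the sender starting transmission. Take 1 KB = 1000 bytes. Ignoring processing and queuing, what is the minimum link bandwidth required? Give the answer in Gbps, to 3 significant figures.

9.96 Gbps

L = 40800 bits.
Propagation delay = 1210 / 189000000 = 6.40212 μs.
Transmission budget = 10.5 − 6.40212 = 4.09788 μs.
R ≥ L / t_tx = 40800 bits / 4.09788e-06 s = 9.96 Gbps.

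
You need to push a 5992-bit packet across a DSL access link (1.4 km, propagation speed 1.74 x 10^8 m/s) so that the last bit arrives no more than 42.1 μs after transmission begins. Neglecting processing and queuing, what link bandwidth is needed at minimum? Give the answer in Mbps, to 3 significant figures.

Propagation delay = 1400 / 174000000 = 8.04598 μs.
Transmission budget = 42.1 − 8.04598 = 34.054 μs.
R ≥ L / t_tx = 5992 bits / 3.4054e-05 s = 176 Mbps.

176 Mbps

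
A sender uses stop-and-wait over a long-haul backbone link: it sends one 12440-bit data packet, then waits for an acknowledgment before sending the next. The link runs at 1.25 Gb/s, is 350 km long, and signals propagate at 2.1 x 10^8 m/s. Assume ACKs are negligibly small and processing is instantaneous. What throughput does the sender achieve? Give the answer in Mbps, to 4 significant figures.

t_tx = L/R = 12440/1250000000 = 9.952e-06 s.
t_prop = 350000/210000000 = 0.00166667 s; RTT = 0.00333333 s.
Cycle = t_tx + RTT = 0.00334329 s.
Throughput = L / cycle = 12440 / 0.00334329 = 3.721 Mbps.

3.721 Mbps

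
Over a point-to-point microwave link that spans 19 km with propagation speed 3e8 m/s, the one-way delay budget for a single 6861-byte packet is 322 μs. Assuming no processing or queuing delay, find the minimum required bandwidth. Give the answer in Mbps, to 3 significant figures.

L = 54888 bits.
Propagation delay = 19000 / 300000000 = 63.3333 μs.
Transmission budget = 322 − 63.3333 = 258.667 μs.
R ≥ L / t_tx = 54888 bits / 0.000258667 s = 212 Mbps.

212 Mbps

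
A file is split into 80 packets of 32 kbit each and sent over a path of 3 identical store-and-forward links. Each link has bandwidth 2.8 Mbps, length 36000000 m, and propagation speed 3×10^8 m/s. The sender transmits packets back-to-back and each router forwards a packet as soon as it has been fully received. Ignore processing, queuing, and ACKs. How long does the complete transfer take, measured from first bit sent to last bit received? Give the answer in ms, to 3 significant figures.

1300 ms

Per-hop transmission t_tx = L/R = 32000/2800000 = 11.4286 ms.
Per-hop propagation t_prop = 36000000/300000000 = 120 ms.
Pipeline fill: first packet needs 3·t_tx to clear all hops; remaining 79 packets each add one t_tx.
Total = (3+80-1)·t_tx + 3·t_prop = 82·11.4286 + 3·120 = 1300 ms.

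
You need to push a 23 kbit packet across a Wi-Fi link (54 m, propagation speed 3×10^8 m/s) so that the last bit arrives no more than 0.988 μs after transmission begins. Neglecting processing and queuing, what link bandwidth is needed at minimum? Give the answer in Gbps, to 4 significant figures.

Propagation delay = 54 / 300000000 = 0.18 μs.
Transmission budget = 0.988 − 0.18 = 0.808 μs.
R ≥ L / t_tx = 23000 bits / 8.08e-07 s = 28.47 Gbps.

28.47 Gbps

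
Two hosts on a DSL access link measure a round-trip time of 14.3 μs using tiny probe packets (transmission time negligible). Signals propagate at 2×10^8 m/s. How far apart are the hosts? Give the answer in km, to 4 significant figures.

One-way propagation = RTT/2 = 7.15 μs.
d = s × t = 200000000 × 7.15e-06 = 1.430 km.

1.430 km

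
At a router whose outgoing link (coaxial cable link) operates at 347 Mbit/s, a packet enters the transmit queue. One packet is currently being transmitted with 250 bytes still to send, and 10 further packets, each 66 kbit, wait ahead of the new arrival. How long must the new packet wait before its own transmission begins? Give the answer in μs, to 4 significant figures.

1908 μs

Each queued packet: L/R = 66000/347000000 = 190.202 μs.
10 queued → 1902.02 μs.
Plus remaining 2000 bits of current packet: 5.76369 μs.
Queuing delay = 1908 μs.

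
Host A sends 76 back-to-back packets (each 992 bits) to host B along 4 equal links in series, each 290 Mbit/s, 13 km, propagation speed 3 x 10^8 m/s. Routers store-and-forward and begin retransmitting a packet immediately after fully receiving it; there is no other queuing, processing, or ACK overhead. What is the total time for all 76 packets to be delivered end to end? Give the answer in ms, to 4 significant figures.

Per-hop transmission t_tx = L/R = 992/290000000 = 0.00342069 ms.
Per-hop propagation t_prop = 13000/300000000 = 0.0433333 ms.
Pipeline fill: first packet needs 4·t_tx to clear all hops; remaining 75 packets each add one t_tx.
Total = (4+76-1)·t_tx + 4·t_prop = 79·0.00342069 + 4·0.0433333 = 0.4436 ms.

0.4436 ms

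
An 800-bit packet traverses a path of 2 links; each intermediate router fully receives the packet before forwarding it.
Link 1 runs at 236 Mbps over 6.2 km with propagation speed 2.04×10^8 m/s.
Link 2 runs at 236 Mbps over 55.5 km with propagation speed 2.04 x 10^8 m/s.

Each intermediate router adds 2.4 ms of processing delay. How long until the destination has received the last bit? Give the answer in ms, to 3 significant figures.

2.71 ms

Transmission delay per hop = L/R = 800/236000000 = 0.00338983 ms; 2 hops → 0.00677966 ms.
Propagation delays (d/s per hop): 0.0303922, 0.272059 ms; sum = 0.302451 ms.
Processing at 1 router(s): 1 × 2.4 ms = 2.4 ms.
End-to-end = 2.71 ms.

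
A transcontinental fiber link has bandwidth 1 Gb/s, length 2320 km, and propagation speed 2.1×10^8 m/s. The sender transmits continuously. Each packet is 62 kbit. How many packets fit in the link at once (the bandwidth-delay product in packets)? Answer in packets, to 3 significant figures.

178 packets

Propagation delay = 2320000 / 210000000 = 0.0110476 s.
BDP = R × t_prop = 1000000000 × 0.0110476 = 11047600 bits.
In packets of 62000 bits: 178 packets.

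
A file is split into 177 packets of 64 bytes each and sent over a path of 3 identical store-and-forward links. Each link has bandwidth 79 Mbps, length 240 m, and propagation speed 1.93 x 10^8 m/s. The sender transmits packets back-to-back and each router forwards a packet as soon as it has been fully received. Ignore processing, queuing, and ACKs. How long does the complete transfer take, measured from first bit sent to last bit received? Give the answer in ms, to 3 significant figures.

Per-hop transmission t_tx = L/R = 512/79000000 = 0.00648101 ms.
Per-hop propagation t_prop = 240/193000000 = 0.00124352 ms.
Pipeline fill: first packet needs 3·t_tx to clear all hops; remaining 176 packets each add one t_tx.
Total = (3+177-1)·t_tx + 3·t_prop = 179·0.00648101 + 3·0.00124352 = 1.16 ms.

1.16 ms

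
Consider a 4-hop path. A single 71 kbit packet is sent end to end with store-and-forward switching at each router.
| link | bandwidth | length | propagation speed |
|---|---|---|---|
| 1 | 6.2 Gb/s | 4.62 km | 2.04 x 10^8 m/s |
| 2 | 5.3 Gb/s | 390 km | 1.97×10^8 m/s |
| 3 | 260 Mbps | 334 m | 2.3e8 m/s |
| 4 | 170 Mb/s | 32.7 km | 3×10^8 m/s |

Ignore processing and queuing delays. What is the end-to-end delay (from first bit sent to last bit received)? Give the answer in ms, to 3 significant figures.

2.83 ms

L = 71000 bits.
Transmission delays (L/R per hop): 0.0114516, 0.0133962, 0.273077, 0.417647 ms; sum = 0.715572 ms.
Propagation delays (d/s per hop): 0.0226471, 1.9797, 0.00145217, 0.109 ms; sum = 2.11279 ms.
End-to-end = 2.83 ms.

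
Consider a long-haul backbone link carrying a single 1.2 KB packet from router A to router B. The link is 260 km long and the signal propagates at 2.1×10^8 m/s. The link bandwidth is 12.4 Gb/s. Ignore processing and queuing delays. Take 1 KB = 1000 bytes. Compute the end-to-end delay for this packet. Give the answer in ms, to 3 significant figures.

1.24 ms

L = 9600 bits.
Transmission delay = L/R = 9600 / 12400000000 = 0.000774194 ms.
Propagation delay = d/s = 260000 m / 210000000 m/s = 1.2381 ms.
Total = 1.24 ms.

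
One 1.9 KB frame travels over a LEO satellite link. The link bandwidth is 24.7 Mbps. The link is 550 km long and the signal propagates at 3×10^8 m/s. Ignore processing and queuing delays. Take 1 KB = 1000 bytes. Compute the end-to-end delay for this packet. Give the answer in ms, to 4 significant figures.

L = 15200 bits.
Transmission delay = L/R = 15200 / 24700000 = 0.615385 ms.
Propagation delay = d/s = 550000 m / 300000000 m/s = 1.83333 ms.
Total = 2.449 ms.

2.449 ms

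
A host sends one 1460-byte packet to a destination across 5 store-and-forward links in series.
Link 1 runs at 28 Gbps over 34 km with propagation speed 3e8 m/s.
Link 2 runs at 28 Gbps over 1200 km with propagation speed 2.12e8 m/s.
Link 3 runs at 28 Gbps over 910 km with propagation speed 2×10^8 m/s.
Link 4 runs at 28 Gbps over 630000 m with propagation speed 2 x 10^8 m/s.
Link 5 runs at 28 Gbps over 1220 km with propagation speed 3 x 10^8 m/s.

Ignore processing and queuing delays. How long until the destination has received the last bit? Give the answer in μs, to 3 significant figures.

17500 μs

L = 1460 × 8 = 11680 bits.
Transmission delay per hop = L/R = 11680/28000000000 = 0.417143 μs; 5 hops → 2.08571 μs.
Propagation delays (d/s per hop): 113.333, 5660.38, 4550, 3150, 4066.67 μs; sum = 17540.4 μs.
End-to-end = 17500 μs.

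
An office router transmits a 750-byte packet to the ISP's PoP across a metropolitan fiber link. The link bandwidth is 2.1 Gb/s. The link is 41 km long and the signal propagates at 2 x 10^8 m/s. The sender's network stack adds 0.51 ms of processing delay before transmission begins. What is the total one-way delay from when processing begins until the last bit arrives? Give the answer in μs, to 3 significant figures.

718 μs

L = 750 × 8 = 6000 bits.
Transmission delay = L/R = 6000 / 2100000000 = 2.85714 μs.
Propagation delay = d/s = 41000 m / 200000000 m/s = 205 μs.
Plus processing delay 0.51 ms = 510 μs.
Total = 718 μs.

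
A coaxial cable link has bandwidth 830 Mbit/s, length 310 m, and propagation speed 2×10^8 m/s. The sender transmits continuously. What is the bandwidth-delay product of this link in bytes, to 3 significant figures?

Propagation delay = 310 / 200000000 = 1.55e-06 s.
BDP = R × t_prop = 830000000 × 1.55e-06 = 1286.5 bits.
In bytes: 1286.5/8 = 161 bytes.

161 bytes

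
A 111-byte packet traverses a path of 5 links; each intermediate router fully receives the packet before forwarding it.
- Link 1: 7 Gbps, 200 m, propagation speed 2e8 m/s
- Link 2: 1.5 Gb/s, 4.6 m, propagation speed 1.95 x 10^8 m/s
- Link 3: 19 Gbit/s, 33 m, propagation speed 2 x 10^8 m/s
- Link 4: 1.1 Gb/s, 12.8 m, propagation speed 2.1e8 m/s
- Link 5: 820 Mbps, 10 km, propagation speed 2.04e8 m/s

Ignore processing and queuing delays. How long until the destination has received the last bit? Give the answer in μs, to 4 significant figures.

52.92 μs

L = 111 × 8 = 888 bits.
Transmission delays (L/R per hop): 0.126857, 0.592, 0.0467368, 0.807273, 1.08293 μs; sum = 2.65579 μs.
Propagation delays (d/s per hop): 1, 0.0235897, 0.165, 0.0609524, 49.0196 μs; sum = 50.2691 μs.
End-to-end = 52.92 μs.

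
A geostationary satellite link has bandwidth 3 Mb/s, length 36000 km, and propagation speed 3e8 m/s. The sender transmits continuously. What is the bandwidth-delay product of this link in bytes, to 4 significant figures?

Propagation delay = 36000000 / 300000000 = 0.12 s.
BDP = R × t_prop = 3000000 × 0.12 = 360000 bits.
In bytes: 360000/8 = 45000 bytes.

45000 bytes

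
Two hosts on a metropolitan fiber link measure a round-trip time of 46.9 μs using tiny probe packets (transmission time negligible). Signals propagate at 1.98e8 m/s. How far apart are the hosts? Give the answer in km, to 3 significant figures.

4.64 km

One-way propagation = RTT/2 = 23.45 μs.
d = s × t = 198000000 × 2.345e-05 = 4.64 km.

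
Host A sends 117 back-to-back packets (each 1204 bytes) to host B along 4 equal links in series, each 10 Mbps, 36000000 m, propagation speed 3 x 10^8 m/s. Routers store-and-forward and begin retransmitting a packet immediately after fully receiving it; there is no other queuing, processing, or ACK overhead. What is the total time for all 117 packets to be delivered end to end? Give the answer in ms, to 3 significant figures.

596 ms

Per-hop transmission t_tx = L/R = 9632/10000000 = 0.9632 ms.
Per-hop propagation t_prop = 36000000/300000000 = 120 ms.
Pipeline fill: first packet needs 4·t_tx to clear all hops; remaining 116 packets each add one t_tx.
Total = (4+117-1)·t_tx + 4·t_prop = 120·0.9632 + 4·120 = 596 ms.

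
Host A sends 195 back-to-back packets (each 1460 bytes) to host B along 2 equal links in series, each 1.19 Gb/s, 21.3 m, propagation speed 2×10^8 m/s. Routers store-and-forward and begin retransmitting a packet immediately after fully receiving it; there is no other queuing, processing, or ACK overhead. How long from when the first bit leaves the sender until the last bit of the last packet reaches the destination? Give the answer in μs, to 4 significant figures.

1924 μs

Per-hop transmission t_tx = L/R = 11680/1190000000 = 9.81513 μs.
Per-hop propagation t_prop = 21.3/200000000 = 0.1065 μs.
Pipeline fill: first packet needs 2·t_tx to clear all hops; remaining 194 packets each add one t_tx.
Total = (2+195-1)·t_tx + 2·t_prop = 196·9.81513 + 2·0.1065 = 1924 μs.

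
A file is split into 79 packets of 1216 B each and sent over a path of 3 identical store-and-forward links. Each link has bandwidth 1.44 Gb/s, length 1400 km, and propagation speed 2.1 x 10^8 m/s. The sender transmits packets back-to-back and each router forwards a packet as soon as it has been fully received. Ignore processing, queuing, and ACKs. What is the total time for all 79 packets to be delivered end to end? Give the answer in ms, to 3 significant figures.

Per-hop transmission t_tx = L/R = 9728/1440000000 = 0.00675556 ms.
Per-hop propagation t_prop = 1400000/210000000 = 6.66667 ms.
Pipeline fill: first packet needs 3·t_tx to clear all hops; remaining 78 packets each add one t_tx.
Total = (3+79-1)·t_tx + 3·t_prop = 81·0.00675556 + 3·6.66667 = 20.5 ms.

20.5 ms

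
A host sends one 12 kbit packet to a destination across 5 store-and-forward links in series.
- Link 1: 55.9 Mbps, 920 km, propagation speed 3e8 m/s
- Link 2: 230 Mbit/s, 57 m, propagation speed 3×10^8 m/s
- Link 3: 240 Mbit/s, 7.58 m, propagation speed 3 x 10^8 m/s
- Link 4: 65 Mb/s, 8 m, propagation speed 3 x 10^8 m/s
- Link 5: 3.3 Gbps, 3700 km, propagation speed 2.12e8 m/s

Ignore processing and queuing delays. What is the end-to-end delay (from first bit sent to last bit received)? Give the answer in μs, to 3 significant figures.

21000 μs

L = 12000 bits.
Transmission delays (L/R per hop): 214.669, 52.1739, 50, 184.615, 3.63636 μs; sum = 505.095 μs.
Propagation delays (d/s per hop): 3066.67, 0.19, 0.0252667, 0.0266667, 17452.8 μs; sum = 20519.7 μs.
End-to-end = 21000 μs.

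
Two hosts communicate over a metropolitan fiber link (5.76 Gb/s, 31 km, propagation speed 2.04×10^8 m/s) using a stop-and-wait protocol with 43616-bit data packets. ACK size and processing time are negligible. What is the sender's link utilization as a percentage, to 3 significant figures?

2.43 %

t_tx = L/R = 43616/5760000000 = 7.57222e-06 s.
t_prop = 31000/204000000 = 0.000151961 s; RTT = 0.000303922 s.
Cycle = t_tx + RTT = 0.000311494 s.
Utilization = t_tx / cycle = 7.57222e-06/0.000311494 = 2.43 %.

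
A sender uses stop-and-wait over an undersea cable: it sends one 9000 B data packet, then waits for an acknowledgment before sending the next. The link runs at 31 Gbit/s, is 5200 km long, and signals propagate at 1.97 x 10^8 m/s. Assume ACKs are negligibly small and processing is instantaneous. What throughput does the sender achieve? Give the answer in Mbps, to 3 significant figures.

t_tx = L/R = 72000/31000000000 = 2.32258e-06 s.
t_prop = 5200000/197000000 = 0.0263959 s; RTT = 0.0527919 s.
Cycle = t_tx + RTT = 0.0527942 s.
Throughput = L / cycle = 72000 / 0.0527942 = 1.36 Mbps.

1.36 Mbps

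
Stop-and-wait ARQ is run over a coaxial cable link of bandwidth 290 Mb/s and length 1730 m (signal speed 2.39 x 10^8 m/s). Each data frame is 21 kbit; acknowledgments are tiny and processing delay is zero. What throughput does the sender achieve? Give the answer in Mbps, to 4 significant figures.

241.7 Mbps

t_tx = L/R = 21000/290000000 = 7.24138e-05 s.
t_prop = 1730/239000000 = 7.23849e-06 s; RTT = 1.4477e-05 s.
Cycle = t_tx + RTT = 8.68908e-05 s.
Throughput = L / cycle = 21000 / 8.68908e-05 = 241.7 Mbps.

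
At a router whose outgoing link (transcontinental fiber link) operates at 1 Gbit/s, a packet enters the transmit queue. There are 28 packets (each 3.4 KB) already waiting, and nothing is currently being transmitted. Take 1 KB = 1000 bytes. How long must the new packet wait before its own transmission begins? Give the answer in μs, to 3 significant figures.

Each queued packet: L/R = 27200/1000000000 = 27.2 μs.
28 queued → 761.6 μs.
Queuing delay = 762 μs.

762 μs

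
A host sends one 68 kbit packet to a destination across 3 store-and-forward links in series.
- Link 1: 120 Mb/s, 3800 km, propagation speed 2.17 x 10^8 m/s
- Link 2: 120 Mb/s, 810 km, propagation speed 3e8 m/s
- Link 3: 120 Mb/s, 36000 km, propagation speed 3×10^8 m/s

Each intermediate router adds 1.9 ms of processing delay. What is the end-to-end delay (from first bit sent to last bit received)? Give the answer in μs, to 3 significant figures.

L = 68000 bits.
Transmission delay per hop = L/R = 68000/120000000 = 566.667 μs; 3 hops → 1700 μs.
Propagation delays (d/s per hop): 17511.5, 2700, 120000 μs; sum = 140212 μs.
Processing at 2 router(s): 2 × 1.9 ms = 3800 μs.
End-to-end = 146000 μs.

146000 μs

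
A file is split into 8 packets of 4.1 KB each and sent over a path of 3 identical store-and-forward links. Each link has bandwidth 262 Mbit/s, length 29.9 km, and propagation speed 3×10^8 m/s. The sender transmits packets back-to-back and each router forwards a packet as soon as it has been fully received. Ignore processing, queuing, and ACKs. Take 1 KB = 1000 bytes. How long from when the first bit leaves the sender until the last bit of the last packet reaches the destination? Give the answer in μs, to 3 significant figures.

Per-hop transmission t_tx = L/R = 32800/262000000 = 125.191 μs.
Per-hop propagation t_prop = 29900/300000000 = 99.6667 μs.
Pipeline fill: first packet needs 3·t_tx to clear all hops; remaining 7 packets each add one t_tx.
Total = (3+8-1)·t_tx + 3·t_prop = 10·125.191 + 3·99.6667 = 1550 μs.

1550 μs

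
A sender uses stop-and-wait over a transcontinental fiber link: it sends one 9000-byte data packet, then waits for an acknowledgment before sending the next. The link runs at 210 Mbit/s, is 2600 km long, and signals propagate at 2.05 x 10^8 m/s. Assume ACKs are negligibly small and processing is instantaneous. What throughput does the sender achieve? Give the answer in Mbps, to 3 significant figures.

2.80 Mbps

t_tx = L/R = 72000/210000000 = 0.000342857 s.
t_prop = 2600000/2.05e+08 = 0.0126829 s; RTT = 0.0253659 s.
Cycle = t_tx + RTT = 0.0257087 s.
Throughput = L / cycle = 72000 / 0.0257087 = 2.80 Mbps.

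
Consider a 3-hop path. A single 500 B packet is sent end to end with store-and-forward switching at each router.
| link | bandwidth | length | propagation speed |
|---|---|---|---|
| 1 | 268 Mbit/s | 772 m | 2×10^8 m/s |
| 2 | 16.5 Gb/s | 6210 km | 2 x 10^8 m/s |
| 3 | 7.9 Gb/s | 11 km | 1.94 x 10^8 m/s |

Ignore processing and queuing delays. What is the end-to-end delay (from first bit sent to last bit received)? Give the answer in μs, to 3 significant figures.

31100 μs

L = 500 × 8 = 4000 bits.
Transmission delays (L/R per hop): 14.9254, 0.242424, 0.506329 μs; sum = 15.6741 μs.
Propagation delays (d/s per hop): 3.86, 31050, 56.701 μs; sum = 31110.6 μs.
End-to-end = 31100 μs.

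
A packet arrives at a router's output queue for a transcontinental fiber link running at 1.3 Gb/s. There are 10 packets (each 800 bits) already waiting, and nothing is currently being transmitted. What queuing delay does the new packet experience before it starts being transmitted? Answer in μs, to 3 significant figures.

Each queued packet: L/R = 800/1300000000 = 0.615385 μs.
10 queued → 6.15385 μs.
Queuing delay = 6.15 μs.

6.15 μs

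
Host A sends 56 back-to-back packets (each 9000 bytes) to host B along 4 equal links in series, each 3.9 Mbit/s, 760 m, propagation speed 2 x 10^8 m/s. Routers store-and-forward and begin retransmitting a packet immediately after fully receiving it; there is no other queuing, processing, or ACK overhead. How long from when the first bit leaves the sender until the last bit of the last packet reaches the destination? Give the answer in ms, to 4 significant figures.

Per-hop transmission t_tx = L/R = 72000/3900000 = 18.4615 ms.
Per-hop propagation t_prop = 760/200000000 = 0.0038 ms.
Pipeline fill: first packet needs 4·t_tx to clear all hops; remaining 55 packets each add one t_tx.
Total = (4+56-1)·t_tx + 4·t_prop = 59·18.4615 + 4·0.0038 = 1089 ms.

1089 ms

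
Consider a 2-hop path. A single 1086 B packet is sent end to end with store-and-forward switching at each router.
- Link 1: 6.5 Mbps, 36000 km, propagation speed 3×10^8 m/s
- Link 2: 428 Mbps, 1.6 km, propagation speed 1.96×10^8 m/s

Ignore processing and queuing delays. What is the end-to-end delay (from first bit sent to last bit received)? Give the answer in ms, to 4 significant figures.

121.4 ms

L = 1086 × 8 = 8688 bits.
Transmission delays (L/R per hop): 1.33662, 0.0202991 ms; sum = 1.35691 ms.
Propagation delays (d/s per hop): 120, 0.00816327 ms; sum = 120.008 ms.
End-to-end = 121.4 ms.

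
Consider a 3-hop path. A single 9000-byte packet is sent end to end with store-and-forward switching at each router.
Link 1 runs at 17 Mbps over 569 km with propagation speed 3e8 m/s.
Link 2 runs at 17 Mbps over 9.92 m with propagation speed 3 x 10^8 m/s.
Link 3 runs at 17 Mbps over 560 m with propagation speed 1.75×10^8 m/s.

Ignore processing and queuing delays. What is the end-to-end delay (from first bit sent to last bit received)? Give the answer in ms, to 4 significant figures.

14.61 ms

L = 9000 × 8 = 72000 bits.
Transmission delay per hop = L/R = 72000/17000000 = 4.23529 ms; 3 hops → 12.7059 ms.
Propagation delays (d/s per hop): 1.89667, 3.30667e-05, 0.0032 ms; sum = 1.8999 ms.
End-to-end = 14.61 ms.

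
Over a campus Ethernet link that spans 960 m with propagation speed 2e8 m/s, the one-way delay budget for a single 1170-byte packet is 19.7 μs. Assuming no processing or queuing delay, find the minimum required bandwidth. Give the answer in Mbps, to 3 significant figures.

628 Mbps

L = 9360 bits.
Propagation delay = 960 / 200000000 = 4.8 μs.
Transmission budget = 19.7 − 4.8 = 14.9 μs.
R ≥ L / t_tx = 9360 bits / 1.49e-05 s = 628 Mbps.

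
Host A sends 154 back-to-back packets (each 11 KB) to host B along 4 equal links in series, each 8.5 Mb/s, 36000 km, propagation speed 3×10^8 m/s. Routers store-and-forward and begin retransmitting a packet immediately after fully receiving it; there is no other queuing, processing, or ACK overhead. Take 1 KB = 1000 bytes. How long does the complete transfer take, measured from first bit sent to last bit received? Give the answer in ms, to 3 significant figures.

2110 ms

Per-hop transmission t_tx = L/R = 88000/8500000 = 10.3529 ms.
Per-hop propagation t_prop = 36000000/300000000 = 120 ms.
Pipeline fill: first packet needs 4·t_tx to clear all hops; remaining 153 packets each add one t_tx.
Total = (4+154-1)·t_tx + 4·t_prop = 157·10.3529 + 4·120 = 2110 ms.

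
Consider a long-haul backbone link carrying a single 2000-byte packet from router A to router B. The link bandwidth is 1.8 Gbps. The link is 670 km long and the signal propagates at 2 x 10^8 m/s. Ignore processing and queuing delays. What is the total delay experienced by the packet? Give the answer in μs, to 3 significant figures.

3360 μs

L = 2000 × 8 = 16000 bits.
Transmission delay = L/R = 16000 / 1800000000 = 8.88889 μs.
Propagation delay = d/s = 670000 m / 200000000 m/s = 3350 μs.
Total = 3360 μs.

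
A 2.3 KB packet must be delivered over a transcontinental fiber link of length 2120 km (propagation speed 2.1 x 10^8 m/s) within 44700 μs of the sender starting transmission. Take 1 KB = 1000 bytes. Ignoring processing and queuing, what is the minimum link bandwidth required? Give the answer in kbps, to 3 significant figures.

532 kbps

L = 18400 bits.
Propagation delay = 2120000 / 210000000 = 10095.2 μs.
Transmission budget = 44700 − 10095.2 = 34604.8 μs.
R ≥ L / t_tx = 18400 bits / 0.0346048 s = 532 kbps.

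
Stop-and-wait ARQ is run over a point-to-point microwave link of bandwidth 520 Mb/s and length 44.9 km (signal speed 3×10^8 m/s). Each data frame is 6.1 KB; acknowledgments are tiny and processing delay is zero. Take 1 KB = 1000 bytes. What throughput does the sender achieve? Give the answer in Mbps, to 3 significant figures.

124 Mbps

t_tx = L/R = 48800/520000000 = 9.38462e-05 s.
t_prop = 44900/300000000 = 0.000149667 s; RTT = 0.000299333 s.
Cycle = t_tx + RTT = 0.000393179 s.
Throughput = L / cycle = 48800 / 0.000393179 = 124 Mbps.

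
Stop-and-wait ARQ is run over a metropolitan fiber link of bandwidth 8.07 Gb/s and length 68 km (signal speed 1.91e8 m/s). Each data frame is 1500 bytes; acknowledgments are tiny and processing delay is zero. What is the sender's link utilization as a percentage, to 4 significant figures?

0.2084 %

t_tx = L/R = 12000/8070000000 = 1.48699e-06 s.
t_prop = 68000/191000000 = 0.000356021 s; RTT = 0.000712042 s.
Cycle = t_tx + RTT = 0.000713529 s.
Utilization = t_tx / cycle = 1.48699e-06/0.000713529 = 0.2084 %.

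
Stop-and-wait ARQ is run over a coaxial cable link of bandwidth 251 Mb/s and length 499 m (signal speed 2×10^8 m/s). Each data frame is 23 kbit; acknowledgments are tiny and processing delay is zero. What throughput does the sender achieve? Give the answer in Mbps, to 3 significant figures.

238 Mbps

t_tx = L/R = 23000/251000000 = 9.16335e-05 s.
t_prop = 499/200000000 = 2.495e-06 s; RTT = 4.99e-06 s.
Cycle = t_tx + RTT = 9.66235e-05 s.
Throughput = L / cycle = 23000 / 9.66235e-05 = 238 Mbps.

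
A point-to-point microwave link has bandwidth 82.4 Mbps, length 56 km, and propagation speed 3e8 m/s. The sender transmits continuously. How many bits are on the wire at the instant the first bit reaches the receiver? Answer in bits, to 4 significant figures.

15380 bits

Propagation delay = 56000 / 300000000 = 0.000186667 s.
BDP = R × t_prop = 82400000 × 0.000186667 = 15381.3 bits.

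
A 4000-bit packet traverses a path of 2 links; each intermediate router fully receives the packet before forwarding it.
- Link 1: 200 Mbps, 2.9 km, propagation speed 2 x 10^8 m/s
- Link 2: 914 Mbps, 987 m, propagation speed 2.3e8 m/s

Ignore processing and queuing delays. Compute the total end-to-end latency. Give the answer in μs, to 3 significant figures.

Transmission delays (L/R per hop): 20, 4.37637 μs; sum = 24.3764 μs.
Propagation delays (d/s per hop): 14.5, 4.2913 μs; sum = 18.7913 μs.
End-to-end = 43.2 μs.

43.2 μs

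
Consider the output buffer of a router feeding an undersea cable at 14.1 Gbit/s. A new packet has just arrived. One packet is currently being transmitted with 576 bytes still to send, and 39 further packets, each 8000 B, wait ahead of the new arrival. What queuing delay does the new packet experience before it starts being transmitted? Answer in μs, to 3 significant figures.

Each queued packet: L/R = 64000/14100000000 = 4.53901 μs.
39 queued → 177.021 μs.
Plus remaining 4608 bits of current packet: 0.326809 μs.
Queuing delay = 177 μs.

177 μs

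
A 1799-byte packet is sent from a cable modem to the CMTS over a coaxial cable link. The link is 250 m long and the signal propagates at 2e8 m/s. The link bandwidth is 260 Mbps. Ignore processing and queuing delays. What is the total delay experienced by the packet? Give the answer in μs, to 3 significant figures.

56.6 μs

L = 1799 × 8 = 14392 bits.
Transmission delay = L/R = 14392 / 260000000 = 55.3538 μs.
Propagation delay = d/s = 250 m / 200000000 m/s = 1.25 μs.
Total = 56.6 μs.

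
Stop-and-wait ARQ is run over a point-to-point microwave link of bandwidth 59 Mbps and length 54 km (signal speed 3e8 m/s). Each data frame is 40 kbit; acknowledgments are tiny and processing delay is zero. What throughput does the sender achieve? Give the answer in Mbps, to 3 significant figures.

38.5 Mbps

t_tx = L/R = 40000/59000000 = 0.000677966 s.
t_prop = 54000/300000000 = 0.00018 s; RTT = 0.00036 s.
Cycle = t_tx + RTT = 0.00103797 s.
Throughput = L / cycle = 40000 / 0.00103797 = 38.5 Mbps.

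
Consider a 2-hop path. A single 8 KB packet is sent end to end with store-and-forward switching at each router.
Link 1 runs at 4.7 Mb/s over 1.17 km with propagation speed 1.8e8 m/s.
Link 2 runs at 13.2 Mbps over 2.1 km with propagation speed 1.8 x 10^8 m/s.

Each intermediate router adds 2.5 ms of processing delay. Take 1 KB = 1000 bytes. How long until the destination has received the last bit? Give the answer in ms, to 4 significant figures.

L = 64000 bits.
Transmission delays (L/R per hop): 13.617, 4.84848 ms; sum = 18.4655 ms.
Propagation delays (d/s per hop): 0.0065, 0.0116667 ms; sum = 0.0181667 ms.
Processing at 1 router(s): 1 × 2.5 ms = 2.5 ms.
End-to-end = 20.98 ms.

20.98 ms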